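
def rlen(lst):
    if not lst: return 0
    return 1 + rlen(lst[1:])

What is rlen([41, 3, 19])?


rlen([41, 3, 19]) = 1 + rlen([3, 19])
rlen([3, 19]) = 1 + rlen([19])
rlen([19]) = 1 + rlen([])
rlen([]) = 0  (base case)
Unwinding: 1 + 1 + 1 + 0 = 3

3


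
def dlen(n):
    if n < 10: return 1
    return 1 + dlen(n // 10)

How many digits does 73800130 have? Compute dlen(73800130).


dlen(73800130) = 1 + dlen(7380013)
dlen(7380013) = 1 + dlen(738001)
dlen(738001) = 1 + dlen(73800)
dlen(73800) = 1 + dlen(7380)
dlen(7380) = 1 + dlen(738)
dlen(738) = 1 + dlen(73)
dlen(73) = 1 + dlen(7)
dlen(7) = 1  (base case: 7 < 10)
Unwinding: 1 + 1 + 1 + 1 + 1 + 1 + 1 + 1 = 8

8


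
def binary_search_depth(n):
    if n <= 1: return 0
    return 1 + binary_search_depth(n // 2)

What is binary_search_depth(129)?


129 / 2 = 64
64 / 2 = 32
32 / 2 = 16
16 / 2 = 8
8 / 2 = 4
4 / 2 = 2
2 / 2 = 1
Reached 1 after 7 halvings

7


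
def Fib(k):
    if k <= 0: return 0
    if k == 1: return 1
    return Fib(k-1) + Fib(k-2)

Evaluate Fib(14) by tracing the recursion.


Computing Fib(14) bottom-up:
Fib(0) = 0
Fib(1) = 1
Fib(2) = Fib(1) + Fib(0) = 1 + 0 = 1
Fib(3) = Fib(2) + Fib(1) = 1 + 1 = 2
Fib(4) = Fib(3) + Fib(2) = 2 + 1 = 3
Fib(5) = Fib(4) + Fib(3) = 3 + 2 = 5
Fib(6) = Fib(5) + Fib(4) = 5 + 3 = 8
Fib(7) = Fib(6) + Fib(5) = 8 + 5 = 13
Fib(8) = Fib(7) + Fib(6) = 13 + 8 = 21
Fib(9) = Fib(8) + Fib(7) = 21 + 13 = 34
Fib(10) = Fib(9) + Fib(8) = 34 + 21 = 55
Fib(11) = Fib(10) + Fib(9) = 55 + 34 = 89
Fib(12) = Fib(11) + Fib(10) = 89 + 55 = 144
Fib(13) = Fib(12) + Fib(11) = 144 + 89 = 233
Fib(14) = Fib(13) + Fib(12) = 233 + 144 = 377

377


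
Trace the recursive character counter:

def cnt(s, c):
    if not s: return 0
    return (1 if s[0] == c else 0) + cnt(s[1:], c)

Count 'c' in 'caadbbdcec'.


s[0]='c' == 'c' -> 1
s[0]='a' != 'c' -> 0
s[0]='a' != 'c' -> 0
s[0]='d' != 'c' -> 0
s[0]='b' != 'c' -> 0
s[0]='b' != 'c' -> 0
s[0]='d' != 'c' -> 0
s[0]='c' == 'c' -> 1
s[0]='e' != 'c' -> 0
s[0]='c' == 'c' -> 1
Sum: 1 + 0 + 0 + 0 + 0 + 0 + 0 + 1 + 0 + 1 = 3

3


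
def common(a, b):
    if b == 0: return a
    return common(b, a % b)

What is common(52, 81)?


common(52, 81) = common(81, 52)
common(81, 52) = common(52, 29)
common(52, 29) = common(29, 23)
common(29, 23) = common(23, 6)
common(23, 6) = common(6, 5)
common(6, 5) = common(5, 1)
common(5, 1) = common(1, 0)
common(1, 0) = 1  (base case)

1


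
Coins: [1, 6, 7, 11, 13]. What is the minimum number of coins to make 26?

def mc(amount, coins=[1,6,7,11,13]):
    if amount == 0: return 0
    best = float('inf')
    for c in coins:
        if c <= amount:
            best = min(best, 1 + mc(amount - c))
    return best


Building up with DP:
mc(0) = 0
mc(1) = min(1+mc(0)=1+0=1) = 1
mc(2) = min(1+mc(1)=1+1=2) = 2
mc(3) = min(1+mc(2)=1+2=3) = 3
mc(4) = min(1+mc(3)=1+3=4) = 4
mc(5) = min(1+mc(4)=1+4=5) = 5
mc(6) = min(1+mc(5)=1+5=6, 1+mc(0)=1+0=1) = 1
mc(7) = min(1+mc(6)=1+1=2, 1+mc(1)=1+1=2, 1+mc(0)=1+0=1) = 1
mc(8) = min(1+mc(7)=1+1=2, 1+mc(2)=1+2=3, 1+mc(1)=1+1=2) = 2
mc(9) = min(1+mc(8)=1+2=3, 1+mc(3)=1+3=4, 1+mc(2)=1+2=3) = 3
mc(10) = min(1+mc(9)=1+3=4, 1+mc(4)=1+4=5, 1+mc(3)=1+3=4) = 4
mc(11) = min(1+mc(10)=1+4=5, 1+mc(5)=1+5=6, 1+mc(4)=1+4=5, 1+mc(0)=1+0=1) = 1
mc(12) = min(1+mc(11)=1+1=2, 1+mc(6)=1+1=2, 1+mc(5)=1+5=6, 1+mc(1)=1+1=2) = 2
mc(13) = min(1+mc(12)=1+2=3, 1+mc(7)=1+1=2, 1+mc(6)=1+1=2, 1+mc(2)=1+2=3, 1+mc(0)=1+0=1) = 1
mc(14) = min(1+mc(13)=1+1=2, 1+mc(8)=1+2=3, 1+mc(7)=1+1=2, 1+mc(3)=1+3=4, 1+mc(1)=1+1=2) = 2
mc(15) = min(1+mc(14)=1+2=3, 1+mc(9)=1+3=4, 1+mc(8)=1+2=3, 1+mc(4)=1+4=5, 1+mc(2)=1+2=3) = 3
mc(16) = min(1+mc(15)=1+3=4, 1+mc(10)=1+4=5, 1+mc(9)=1+3=4, 1+mc(5)=1+5=6, 1+mc(3)=1+3=4) = 4
mc(17) = min(1+mc(16)=1+4=5, 1+mc(11)=1+1=2, 1+mc(10)=1+4=5, 1+mc(6)=1+1=2, 1+mc(4)=1+4=5) = 2
mc(18) = min(1+mc(17)=1+2=3, 1+mc(12)=1+2=3, 1+mc(11)=1+1=2, 1+mc(7)=1+1=2, 1+mc(5)=1+5=6) = 2
mc(19) = min(1+mc(18)=1+2=3, 1+mc(13)=1+1=2, 1+mc(12)=1+2=3, 1+mc(8)=1+2=3, 1+mc(6)=1+1=2) = 2
mc(20) = min(1+mc(19)=1+2=3, 1+mc(14)=1+2=3, 1+mc(13)=1+1=2, 1+mc(9)=1+3=4, 1+mc(7)=1+1=2) = 2
mc(21) = min(1+mc(20)=1+2=3, 1+mc(15)=1+3=4, 1+mc(14)=1+2=3, 1+mc(10)=1+4=5, 1+mc(8)=1+2=3) = 3
mc(22) = min(1+mc(21)=1+3=4, 1+mc(16)=1+4=5, 1+mc(15)=1+3=4, 1+mc(11)=1+1=2, 1+mc(9)=1+3=4) = 2
mc(23) = min(1+mc(22)=1+2=3, 1+mc(17)=1+2=3, 1+mc(16)=1+4=5, 1+mc(12)=1+2=3, 1+mc(10)=1+4=5) = 3
mc(24) = min(1+mc(23)=1+3=4, 1+mc(18)=1+2=3, 1+mc(17)=1+2=3, 1+mc(13)=1+1=2, 1+mc(11)=1+1=2) = 2
mc(25) = min(1+mc(24)=1+2=3, 1+mc(19)=1+2=3, 1+mc(18)=1+2=3, 1+mc(14)=1+2=3, 1+mc(12)=1+2=3) = 3
mc(26) = min(1+mc(25)=1+3=4, 1+mc(20)=1+2=3, 1+mc(19)=1+2=3, 1+mc(15)=1+3=4, 1+mc(13)=1+1=2) = 2

2


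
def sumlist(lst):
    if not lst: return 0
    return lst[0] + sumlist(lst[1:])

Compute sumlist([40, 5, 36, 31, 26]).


sumlist([40, 5, 36, 31, 26]) = 40 + sumlist([5, 36, 31, 26])
sumlist([5, 36, 31, 26]) = 5 + sumlist([36, 31, 26])
sumlist([36, 31, 26]) = 36 + sumlist([31, 26])
sumlist([31, 26]) = 31 + sumlist([26])
sumlist([26]) = 26 + sumlist([])
sumlist([]) = 0  (base case)
Total: 40 + 5 + 36 + 31 + 26 + 0 = 138

138


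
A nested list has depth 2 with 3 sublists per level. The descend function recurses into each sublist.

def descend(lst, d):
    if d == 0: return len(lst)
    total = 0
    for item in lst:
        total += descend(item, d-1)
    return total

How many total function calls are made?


At depth 0 (root): 1 call
At depth 1: each of 1 parents calls descend on 3 children = 3 calls
At depth 2: each of 3 parents calls descend on 3 children = 9 calls
Total: 1 + 3 + 9 = 13

13


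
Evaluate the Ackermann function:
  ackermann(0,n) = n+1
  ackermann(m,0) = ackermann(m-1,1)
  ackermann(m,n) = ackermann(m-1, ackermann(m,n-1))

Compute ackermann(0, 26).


ackermann(0, 26) = 27
Result: ackermann(0, 26) = 27

27


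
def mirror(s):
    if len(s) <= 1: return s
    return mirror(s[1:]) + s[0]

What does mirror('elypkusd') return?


mirror('elypkusd') = mirror('lypkusd') + 'e'
mirror('lypkusd') = mirror('ypkusd') + 'l'
mirror('ypkusd') = mirror('pkusd') + 'y'
mirror('pkusd') = mirror('kusd') + 'p'
mirror('kusd') = mirror('usd') + 'k'
mirror('usd') = mirror('sd') + 'u'
mirror('sd') = mirror('d') + 's'
mirror('d') = 'd'  (base case)
Concatenating: 'd' + 's' + 'u' + 'k' + 'p' + 'y' + 'l' + 'e' = 'dsukpyle'

dsukpyle


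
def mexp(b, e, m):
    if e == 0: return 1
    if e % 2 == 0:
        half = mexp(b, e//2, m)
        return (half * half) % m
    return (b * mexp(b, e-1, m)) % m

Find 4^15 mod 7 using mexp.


mexp(4, 15, 7): e is odd, compute mexp(4, 14, 7)
  mexp(4, 14, 7): e is even, compute mexp(4, 7, 7)
    mexp(4, 7, 7): e is odd, compute mexp(4, 6, 7)
      mexp(4, 6, 7): e is even, compute mexp(4, 3, 7)
        mexp(4, 3, 7): e is odd, compute mexp(4, 2, 7)
          mexp(4, 2, 7): e is even, compute mexp(4, 1, 7)
          mexp(4, 1, 7): e is odd, compute mexp(4, 0, 7)
          mexp(4, 0, 7) = 1
          (4 * 1) % 7 = 4
          half=4, (4*4) % 7 = 2
        (4 * 2) % 7 = 1
      half=1, (1*1) % 7 = 1
    (4 * 1) % 7 = 4
  half=4, (4*4) % 7 = 2
(4 * 2) % 7 = 1

1


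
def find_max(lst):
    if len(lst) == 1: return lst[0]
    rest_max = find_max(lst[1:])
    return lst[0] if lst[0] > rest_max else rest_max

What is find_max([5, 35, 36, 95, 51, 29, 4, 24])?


find_max([5, 35, 36, 95, 51, 29, 4, 24]): compare 5 with find_max([35, 36, 95, 51, 29, 4, 24])
find_max([35, 36, 95, 51, 29, 4, 24]): compare 35 with find_max([36, 95, 51, 29, 4, 24])
find_max([36, 95, 51, 29, 4, 24]): compare 36 with find_max([95, 51, 29, 4, 24])
find_max([95, 51, 29, 4, 24]): compare 95 with find_max([51, 29, 4, 24])
find_max([51, 29, 4, 24]): compare 51 with find_max([29, 4, 24])
find_max([29, 4, 24]): compare 29 with find_max([4, 24])
find_max([4, 24]): compare 4 with find_max([24])
find_max([24]) = 24  (base case)
Compare 4 with 24 -> 24
Compare 29 with 24 -> 29
Compare 51 with 29 -> 51
Compare 95 with 51 -> 95
Compare 36 with 95 -> 95
Compare 35 with 95 -> 95
Compare 5 with 95 -> 95

95


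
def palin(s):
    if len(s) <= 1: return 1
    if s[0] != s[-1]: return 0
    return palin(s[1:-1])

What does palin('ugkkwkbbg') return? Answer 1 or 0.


palin('ugkkwkbbg'): s[0]='u' != s[-1]='g' -> return 0
Result: 0 (not a palindrome)

0


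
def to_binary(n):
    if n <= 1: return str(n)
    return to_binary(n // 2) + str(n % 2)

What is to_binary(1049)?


to_binary(1049) = to_binary(524) + '1'
to_binary(524) = to_binary(262) + '0'
to_binary(262) = to_binary(131) + '0'
to_binary(131) = to_binary(65) + '1'
to_binary(65) = to_binary(32) + '1'
to_binary(32) = to_binary(16) + '0'
to_binary(16) = to_binary(8) + '0'
to_binary(8) = to_binary(4) + '0'
to_binary(4) = to_binary(2) + '0'
to_binary(2) = to_binary(1) + '0'
to_binary(1) = '1'  (base case)
Concatenating: '1' + '0' + '0' + '0' + '0' + '0' + '1' + '1' + '0' + '0' + '1' = '10000011001'

10000011001


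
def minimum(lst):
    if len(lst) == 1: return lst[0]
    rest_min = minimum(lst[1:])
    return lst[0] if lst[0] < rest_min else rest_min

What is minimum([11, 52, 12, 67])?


minimum([11, 52, 12, 67]): compare 11 with minimum([52, 12, 67])
minimum([52, 12, 67]): compare 52 with minimum([12, 67])
minimum([12, 67]): compare 12 with minimum([67])
minimum([67]) = 67  (base case)
Compare 12 with 67 -> 12
Compare 52 with 12 -> 12
Compare 11 with 12 -> 11

11


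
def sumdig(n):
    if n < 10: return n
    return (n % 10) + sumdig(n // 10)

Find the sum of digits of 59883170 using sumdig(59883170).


sumdig(59883170) = 0 + sumdig(5988317)
sumdig(5988317) = 7 + sumdig(598831)
sumdig(598831) = 1 + sumdig(59883)
sumdig(59883) = 3 + sumdig(5988)
sumdig(5988) = 8 + sumdig(598)
sumdig(598) = 8 + sumdig(59)
sumdig(59) = 9 + sumdig(5)
sumdig(5) = 5  (base case)
Total: 0 + 7 + 1 + 3 + 8 + 8 + 9 + 5 = 41

41


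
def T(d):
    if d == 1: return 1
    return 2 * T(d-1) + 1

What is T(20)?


T(20) = 2 * T(19) + 1
T(19) = 2 * T(18) + 1
T(18) = 2 * T(17) + 1
T(17) = 2 * T(16) + 1
T(16) = 2 * T(15) + 1
T(15) = 2 * T(14) + 1
T(14) = 2 * T(13) + 1
T(13) = 2 * T(12) + 1
T(12) = 2 * T(11) + 1
T(11) = 2 * T(10) + 1
T(10) = 2 * T(9) + 1
T(9) = 2 * T(8) + 1
T(8) = 2 * T(7) + 1
T(7) = 2 * T(6) + 1
T(6) = 2 * T(5) + 1
T(5) = 2 * T(4) + 1
T(4) = 2 * T(3) + 1
T(3) = 2 * T(2) + 1
T(2) = 2 * T(1) + 1
T(1) = 1  (base case)
T(2) = 2 * 1 + 1 = 3
T(3) = 2 * 3 + 1 = 7
T(4) = 2 * 7 + 1 = 15
T(5) = 2 * 15 + 1 = 31
T(6) = 2 * 31 + 1 = 63
T(7) = 2 * 63 + 1 = 127
T(8) = 2 * 127 + 1 = 255
T(9) = 2 * 255 + 1 = 511
T(10) = 2 * 511 + 1 = 1023
T(11) = 2 * 1023 + 1 = 2047
T(12) = 2 * 2047 + 1 = 4095
T(13) = 2 * 4095 + 1 = 8191
T(14) = 2 * 8191 + 1 = 16383
T(15) = 2 * 16383 + 1 = 32767
T(16) = 2 * 32767 + 1 = 65535
T(17) = 2 * 65535 + 1 = 131071
T(18) = 2 * 131071 + 1 = 262143
T(19) = 2 * 262143 + 1 = 524287
T(20) = 2 * 524287 + 1 = 1048575

1048575


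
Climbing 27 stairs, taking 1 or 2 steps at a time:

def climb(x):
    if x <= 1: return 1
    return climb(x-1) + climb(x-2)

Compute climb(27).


Building up from base cases:
climb(0) = 1
climb(1) = 1
climb(2) = climb(1) + climb(0) = 1 + 1 = 2
climb(3) = climb(2) + climb(1) = 2 + 1 = 3
climb(4) = climb(3) + climb(2) = 3 + 2 = 5
climb(5) = climb(4) + climb(3) = 5 + 3 = 8
climb(6) = climb(5) + climb(4) = 8 + 5 = 13
climb(7) = climb(6) + climb(5) = 13 + 8 = 21
climb(8) = climb(7) + climb(6) = 21 + 13 = 34
climb(9) = climb(8) + climb(7) = 34 + 21 = 55
climb(10) = climb(9) + climb(8) = 55 + 34 = 89
climb(11) = climb(10) + climb(9) = 89 + 55 = 144
climb(12) = climb(11) + climb(10) = 144 + 89 = 233
climb(13) = climb(12) + climb(11) = 233 + 144 = 377
climb(14) = climb(13) + climb(12) = 377 + 233 = 610
climb(15) = climb(14) + climb(13) = 610 + 377 = 987
climb(16) = climb(15) + climb(14) = 987 + 610 = 1597
climb(17) = climb(16) + climb(15) = 1597 + 987 = 2584
climb(18) = climb(17) + climb(16) = 2584 + 1597 = 4181
climb(19) = climb(18) + climb(17) = 4181 + 2584 = 6765
climb(20) = climb(19) + climb(18) = 6765 + 4181 = 10946
climb(21) = climb(20) + climb(19) = 10946 + 6765 = 17711
climb(22) = climb(21) + climb(20) = 17711 + 10946 = 28657
climb(23) = climb(22) + climb(21) = 28657 + 17711 = 46368
climb(24) = climb(23) + climb(22) = 46368 + 28657 = 75025
climb(25) = climb(24) + climb(23) = 75025 + 46368 = 121393
climb(26) = climb(25) + climb(24) = 121393 + 75025 = 196418
climb(27) = climb(26) + climb(25) = 196418 + 121393 = 317811

317811


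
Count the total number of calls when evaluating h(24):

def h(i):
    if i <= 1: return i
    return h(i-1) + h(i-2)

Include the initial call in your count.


Let C(n) = total calls for h(n)
C(0) = 1, C(1) = 1
C(2) = 1 + C(1) + C(0) = 1 + 1 + 1 = 3
C(3) = 1 + C(2) + C(1) = 1 + 3 + 1 = 5
C(4) = 1 + C(3) + C(2) = 1 + 5 + 3 = 9
C(5) = 1 + C(4) + C(3) = 1 + 9 + 5 = 15
C(6) = 1 + C(5) + C(4) = 1 + 15 + 9 = 25
C(7) = 1 + C(6) + C(5) = 1 + 25 + 15 = 41
C(8) = 1 + C(7) + C(6) = 1 + 41 + 25 = 67
C(9) = 1 + C(8) + C(7) = 1 + 67 + 41 = 109
C(10) = 1 + C(9) + C(8) = 1 + 109 + 67 = 177
C(11) = 1 + C(10) + C(9) = 1 + 177 + 109 = 287
C(12) = 1 + C(11) + C(10) = 1 + 287 + 177 = 465
C(13) = 1 + C(12) + C(11) = 1 + 465 + 287 = 753
C(14) = 1 + C(13) + C(12) = 1 + 753 + 465 = 1219
C(15) = 1 + C(14) + C(13) = 1 + 1219 + 753 = 1973
C(16) = 1 + C(15) + C(14) = 1 + 1973 + 1219 = 3193
C(17) = 1 + C(16) + C(15) = 1 + 3193 + 1973 = 5167
C(18) = 1 + C(17) + C(16) = 1 + 5167 + 3193 = 8361
C(19) = 1 + C(18) + C(17) = 1 + 8361 + 5167 = 13529
C(20) = 1 + C(19) + C(18) = 1 + 13529 + 8361 = 21891
C(21) = 1 + C(20) + C(19) = 1 + 21891 + 13529 = 35421
C(22) = 1 + C(21) + C(20) = 1 + 35421 + 21891 = 57313
C(23) = 1 + C(22) + C(21) = 1 + 57313 + 35421 = 92735
C(24) = 1 + C(23) + C(22) = 1 + 92735 + 57313 = 150049

150049


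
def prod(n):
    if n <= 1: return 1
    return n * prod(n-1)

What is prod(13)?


prod(13)
= 13 * prod(12)
= 13 * 12 * prod(11)
= 13 * 12 * 11 * prod(10)
= 13 * 12 * 11 * 10 * prod(9)
= 13 * 12 * 11 * 10 * 9 * prod(8)
= 13 * 12 * 11 * 10 * 9 * 8 * prod(7)
= 13 * 12 * 11 * 10 * 9 * 8 * 7 * prod(6)
= 13 * 12 * 11 * 10 * 9 * 8 * 7 * 6 * prod(5)
= 13 * 12 * 11 * 10 * 9 * 8 * 7 * 6 * 5 * prod(4)
= 13 * 12 * 11 * 10 * 9 * 8 * 7 * 6 * 5 * 4 * prod(3)
= 13 * 12 * 11 * 10 * 9 * 8 * 7 * 6 * 5 * 4 * 3 * prod(2)
= 13 * 12 * 11 * 10 * 9 * 8 * 7 * 6 * 5 * 4 * 3 * 2 * prod(1)
= 13 * 12 * 11 * 10 * 9 * 8 * 7 * 6 * 5 * 4 * 3 * 2 * 1
= 6227020800

6227020800


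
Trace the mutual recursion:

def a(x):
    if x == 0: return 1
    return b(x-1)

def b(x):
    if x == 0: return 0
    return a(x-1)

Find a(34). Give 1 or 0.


a(34) = b(33)
b(33) = a(32)
a(32) = b(31)
b(31) = a(30)
a(30) = b(29)
b(29) = a(28)
a(28) = b(27)
b(27) = a(26)
a(26) = b(25)
b(25) = a(24)
a(24) = b(23)
b(23) = a(22)
a(22) = b(21)
b(21) = a(20)
a(20) = b(19)
b(19) = a(18)
a(18) = b(17)
b(17) = a(16)
a(16) = b(15)
b(15) = a(14)
a(14) = b(13)
b(13) = a(12)
a(12) = b(11)
b(11) = a(10)
a(10) = b(9)
b(9) = a(8)
a(8) = b(7)
b(7) = a(6)
a(6) = b(5)
b(5) = a(4)
a(4) = b(3)
b(3) = a(2)
a(2) = b(1)
b(1) = a(0)
a(0) = 1  (base case)
Result: 1

1


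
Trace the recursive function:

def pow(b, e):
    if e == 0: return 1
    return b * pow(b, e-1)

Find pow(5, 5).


pow(5, 5)
= 5 * pow(5, 4)
= 5 * 5 * pow(5, 3)
= 5 * 5 * 5 * pow(5, 2)
= 5 * 5 * 5 * 5 * pow(5, 1)
= 5 * 5 * 5 * 5 * 5 * pow(5, 0)
= 5 * 5 * 5 * 5 * 5 * 1
= 3125

3125


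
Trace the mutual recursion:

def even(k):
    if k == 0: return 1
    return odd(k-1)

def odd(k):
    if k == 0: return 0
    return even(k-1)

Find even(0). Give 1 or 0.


even(0) = 1  (base case)
Result: 1

1


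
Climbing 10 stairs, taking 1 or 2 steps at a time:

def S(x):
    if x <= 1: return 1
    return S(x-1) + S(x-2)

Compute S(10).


Building up from base cases:
S(0) = 1
S(1) = 1
S(2) = S(1) + S(0) = 1 + 1 = 2
S(3) = S(2) + S(1) = 2 + 1 = 3
S(4) = S(3) + S(2) = 3 + 2 = 5
S(5) = S(4) + S(3) = 5 + 3 = 8
S(6) = S(5) + S(4) = 8 + 5 = 13
S(7) = S(6) + S(5) = 13 + 8 = 21
S(8) = S(7) + S(6) = 21 + 13 = 34
S(9) = S(8) + S(7) = 34 + 21 = 55
S(10) = S(9) + S(8) = 55 + 34 = 89

89


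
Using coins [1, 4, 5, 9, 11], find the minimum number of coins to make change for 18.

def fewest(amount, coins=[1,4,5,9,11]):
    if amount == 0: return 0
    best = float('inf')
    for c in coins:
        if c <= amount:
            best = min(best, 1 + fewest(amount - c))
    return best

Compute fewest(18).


Building up with DP:
fewest(0) = 0
fewest(1) = min(1+fewest(0)=1+0=1) = 1
fewest(2) = min(1+fewest(1)=1+1=2) = 2
fewest(3) = min(1+fewest(2)=1+2=3) = 3
fewest(4) = min(1+fewest(3)=1+3=4, 1+fewest(0)=1+0=1) = 1
fewest(5) = min(1+fewest(4)=1+1=2, 1+fewest(1)=1+1=2, 1+fewest(0)=1+0=1) = 1
fewest(6) = min(1+fewest(5)=1+1=2, 1+fewest(2)=1+2=3, 1+fewest(1)=1+1=2) = 2
fewest(7) = min(1+fewest(6)=1+2=3, 1+fewest(3)=1+3=4, 1+fewest(2)=1+2=3) = 3
fewest(8) = min(1+fewest(7)=1+3=4, 1+fewest(4)=1+1=2, 1+fewest(3)=1+3=4) = 2
fewest(9) = min(1+fewest(8)=1+2=3, 1+fewest(5)=1+1=2, 1+fewest(4)=1+1=2, 1+fewest(0)=1+0=1) = 1
fewest(10) = min(1+fewest(9)=1+1=2, 1+fewest(6)=1+2=3, 1+fewest(5)=1+1=2, 1+fewest(1)=1+1=2) = 2
fewest(11) = min(1+fewest(10)=1+2=3, 1+fewest(7)=1+3=4, 1+fewest(6)=1+2=3, 1+fewest(2)=1+2=3, 1+fewest(0)=1+0=1) = 1
fewest(12) = min(1+fewest(11)=1+1=2, 1+fewest(8)=1+2=3, 1+fewest(7)=1+3=4, 1+fewest(3)=1+3=4, 1+fewest(1)=1+1=2) = 2
fewest(13) = min(1+fewest(12)=1+2=3, 1+fewest(9)=1+1=2, 1+fewest(8)=1+2=3, 1+fewest(4)=1+1=2, 1+fewest(2)=1+2=3) = 2
fewest(14) = min(1+fewest(13)=1+2=3, 1+fewest(10)=1+2=3, 1+fewest(9)=1+1=2, 1+fewest(5)=1+1=2, 1+fewest(3)=1+3=4) = 2
fewest(15) = min(1+fewest(14)=1+2=3, 1+fewest(11)=1+1=2, 1+fewest(10)=1+2=3, 1+fewest(6)=1+2=3, 1+fewest(4)=1+1=2) = 2
fewest(16) = min(1+fewest(15)=1+2=3, 1+fewest(12)=1+2=3, 1+fewest(11)=1+1=2, 1+fewest(7)=1+3=4, 1+fewest(5)=1+1=2) = 2
fewest(17) = min(1+fewest(16)=1+2=3, 1+fewest(13)=1+2=3, 1+fewest(12)=1+2=3, 1+fewest(8)=1+2=3, 1+fewest(6)=1+2=3) = 3
fewest(18) = min(1+fewest(17)=1+3=4, 1+fewest(14)=1+2=3, 1+fewest(13)=1+2=3, 1+fewest(9)=1+1=2, 1+fewest(7)=1+3=4) = 2

2


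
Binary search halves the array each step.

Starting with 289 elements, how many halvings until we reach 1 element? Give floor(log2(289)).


289 / 2 = 144
144 / 2 = 72
72 / 2 = 36
36 / 2 = 18
18 / 2 = 9
9 / 2 = 4
4 / 2 = 2
2 / 2 = 1
Reached 1 after 8 halvings

8


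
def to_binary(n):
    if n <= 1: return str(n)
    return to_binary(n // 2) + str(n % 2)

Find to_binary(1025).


to_binary(1025) = to_binary(512) + '1'
to_binary(512) = to_binary(256) + '0'
to_binary(256) = to_binary(128) + '0'
to_binary(128) = to_binary(64) + '0'
to_binary(64) = to_binary(32) + '0'
to_binary(32) = to_binary(16) + '0'
to_binary(16) = to_binary(8) + '0'
to_binary(8) = to_binary(4) + '0'
to_binary(4) = to_binary(2) + '0'
to_binary(2) = to_binary(1) + '0'
to_binary(1) = '1'  (base case)
Concatenating: '1' + '0' + '0' + '0' + '0' + '0' + '0' + '0' + '0' + '0' + '1' = '10000000001'

10000000001


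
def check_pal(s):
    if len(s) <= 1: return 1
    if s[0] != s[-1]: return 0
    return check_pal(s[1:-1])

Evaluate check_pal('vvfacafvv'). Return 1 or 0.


check_pal('vvfacafvv'): s[0]='v' == s[-1]='v' -> check check_pal('vfacafv')
check_pal('vfacafv'): s[0]='v' == s[-1]='v' -> check check_pal('facaf')
check_pal('facaf'): s[0]='f' == s[-1]='f' -> check check_pal('aca')
check_pal('aca'): s[0]='a' == s[-1]='a' -> check check_pal('c')
check_pal('c'): len <= 1 -> return 1  (base case)
Result: 1 (palindrome)

1


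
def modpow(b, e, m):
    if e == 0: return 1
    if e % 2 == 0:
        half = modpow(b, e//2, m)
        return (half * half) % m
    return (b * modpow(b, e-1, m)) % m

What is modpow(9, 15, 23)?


modpow(9, 15, 23): e is odd, compute modpow(9, 14, 23)
  modpow(9, 14, 23): e is even, compute modpow(9, 7, 23)
    modpow(9, 7, 23): e is odd, compute modpow(9, 6, 23)
      modpow(9, 6, 23): e is even, compute modpow(9, 3, 23)
        modpow(9, 3, 23): e is odd, compute modpow(9, 2, 23)
          modpow(9, 2, 23): e is even, compute modpow(9, 1, 23)
          modpow(9, 1, 23): e is odd, compute modpow(9, 0, 23)
          modpow(9, 0, 23) = 1
          (9 * 1) % 23 = 9
          half=9, (9*9) % 23 = 12
        (9 * 12) % 23 = 16
      half=16, (16*16) % 23 = 3
    (9 * 3) % 23 = 4
  half=4, (4*4) % 23 = 16
(9 * 16) % 23 = 6

6


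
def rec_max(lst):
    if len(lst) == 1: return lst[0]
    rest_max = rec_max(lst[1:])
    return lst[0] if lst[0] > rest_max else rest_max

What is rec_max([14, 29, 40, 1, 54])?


rec_max([14, 29, 40, 1, 54]): compare 14 with rec_max([29, 40, 1, 54])
rec_max([29, 40, 1, 54]): compare 29 with rec_max([40, 1, 54])
rec_max([40, 1, 54]): compare 40 with rec_max([1, 54])
rec_max([1, 54]): compare 1 with rec_max([54])
rec_max([54]) = 54  (base case)
Compare 1 with 54 -> 54
Compare 40 with 54 -> 54
Compare 29 with 54 -> 54
Compare 14 with 54 -> 54

54


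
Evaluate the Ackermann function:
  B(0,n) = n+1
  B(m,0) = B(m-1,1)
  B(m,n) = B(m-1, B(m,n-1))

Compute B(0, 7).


B(0, 7) = 8
Result: B(0, 7) = 8

8


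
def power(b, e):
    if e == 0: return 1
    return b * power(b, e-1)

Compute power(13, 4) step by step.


power(13, 4)
= 13 * power(13, 3)
= 13 * 13 * power(13, 2)
= 13 * 13 * 13 * power(13, 1)
= 13 * 13 * 13 * 13 * power(13, 0)
= 13 * 13 * 13 * 13 * 1
= 28561

28561


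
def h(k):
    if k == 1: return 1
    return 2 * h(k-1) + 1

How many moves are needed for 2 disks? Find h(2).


h(2) = 2 * h(1) + 1
h(1) = 1  (base case)
h(2) = 2 * 1 + 1 = 3

3


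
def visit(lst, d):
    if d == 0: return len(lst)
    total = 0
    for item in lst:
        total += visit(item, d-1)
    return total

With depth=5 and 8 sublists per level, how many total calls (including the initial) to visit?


At depth 0 (root): 1 call
At depth 1: each of 1 parents calls visit on 8 children = 8 calls
At depth 2: each of 8 parents calls visit on 8 children = 64 calls
At depth 3: each of 64 parents calls visit on 8 children = 512 calls
At depth 4: each of 512 parents calls visit on 8 children = 4096 calls
At depth 5: each of 4096 parents calls visit on 8 children = 32768 calls
Total: 1 + 8 + 64 + 512 + 4096 + 32768 = 37449

37449


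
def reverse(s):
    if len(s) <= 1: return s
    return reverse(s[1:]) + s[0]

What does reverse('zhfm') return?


reverse('zhfm') = reverse('hfm') + 'z'
reverse('hfm') = reverse('fm') + 'h'
reverse('fm') = reverse('m') + 'f'
reverse('m') = 'm'  (base case)
Concatenating: 'm' + 'f' + 'h' + 'z' = 'mfhz'

mfhz


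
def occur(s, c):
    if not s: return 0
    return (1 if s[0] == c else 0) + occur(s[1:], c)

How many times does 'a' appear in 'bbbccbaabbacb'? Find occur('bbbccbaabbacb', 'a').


s[0]='b' != 'a' -> 0
s[0]='b' != 'a' -> 0
s[0]='b' != 'a' -> 0
s[0]='c' != 'a' -> 0
s[0]='c' != 'a' -> 0
s[0]='b' != 'a' -> 0
s[0]='a' == 'a' -> 1
s[0]='a' == 'a' -> 1
s[0]='b' != 'a' -> 0
s[0]='b' != 'a' -> 0
s[0]='a' == 'a' -> 1
s[0]='c' != 'a' -> 0
s[0]='b' != 'a' -> 0
Sum: 0 + 0 + 0 + 0 + 0 + 0 + 1 + 1 + 0 + 0 + 1 + 0 + 0 = 3

3


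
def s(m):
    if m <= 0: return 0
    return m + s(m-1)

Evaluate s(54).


s(54)
= 54 + 53 + 52 + 51 + 50 + 49 + 48 + 47 + 46 + 45 + 44 + 43 + 42 + 41 + 40 + 39 + 38 + 37 + 36 + 35 + 34 + 33 + 32 + 31 + 30 + 29 + 28 + 27 + 26 + 25 + 24 + 23 + 22 + 21 + 20 + 19 + 18 + 17 + 16 + 15 + 14 + 13 + 12 + 11 + 10 + 9 + 8 + 7 + 6 + 5 + 4 + 3 + 2 + 1 + s(0)
= 54 + 53 + 52 + 51 + 50 + 49 + 48 + 47 + 46 + 45 + 44 + 43 + 42 + 41 + 40 + 39 + 38 + 37 + 36 + 35 + 34 + 33 + 32 + 31 + 30 + 29 + 28 + 27 + 26 + 25 + 24 + 23 + 22 + 21 + 20 + 19 + 18 + 17 + 16 + 15 + 14 + 13 + 12 + 11 + 10 + 9 + 8 + 7 + 6 + 5 + 4 + 3 + 2 + 1 + 0
= 1485

1485


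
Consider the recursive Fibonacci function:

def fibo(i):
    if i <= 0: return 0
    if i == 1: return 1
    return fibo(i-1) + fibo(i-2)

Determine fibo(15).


Computing fibo(15) bottom-up:
fibo(0) = 0
fibo(1) = 1
fibo(2) = fibo(1) + fibo(0) = 1 + 0 = 1
fibo(3) = fibo(2) + fibo(1) = 1 + 1 = 2
fibo(4) = fibo(3) + fibo(2) = 2 + 1 = 3
fibo(5) = fibo(4) + fibo(3) = 3 + 2 = 5
fibo(6) = fibo(5) + fibo(4) = 5 + 3 = 8
fibo(7) = fibo(6) + fibo(5) = 8 + 5 = 13
fibo(8) = fibo(7) + fibo(6) = 13 + 8 = 21
fibo(9) = fibo(8) + fibo(7) = 21 + 13 = 34
fibo(10) = fibo(9) + fibo(8) = 34 + 21 = 55
fibo(11) = fibo(10) + fibo(9) = 55 + 34 = 89
fibo(12) = fibo(11) + fibo(10) = 89 + 55 = 144
fibo(13) = fibo(12) + fibo(11) = 144 + 89 = 233
fibo(14) = fibo(13) + fibo(12) = 233 + 144 = 377
fibo(15) = fibo(14) + fibo(13) = 377 + 233 = 610

610


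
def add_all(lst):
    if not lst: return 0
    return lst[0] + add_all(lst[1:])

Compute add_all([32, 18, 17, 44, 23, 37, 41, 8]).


add_all([32, 18, 17, 44, 23, 37, 41, 8]) = 32 + add_all([18, 17, 44, 23, 37, 41, 8])
add_all([18, 17, 44, 23, 37, 41, 8]) = 18 + add_all([17, 44, 23, 37, 41, 8])
add_all([17, 44, 23, 37, 41, 8]) = 17 + add_all([44, 23, 37, 41, 8])
add_all([44, 23, 37, 41, 8]) = 44 + add_all([23, 37, 41, 8])
add_all([23, 37, 41, 8]) = 23 + add_all([37, 41, 8])
add_all([37, 41, 8]) = 37 + add_all([41, 8])
add_all([41, 8]) = 41 + add_all([8])
add_all([8]) = 8 + add_all([])
add_all([]) = 0  (base case)
Total: 32 + 18 + 17 + 44 + 23 + 37 + 41 + 8 + 0 = 220

220


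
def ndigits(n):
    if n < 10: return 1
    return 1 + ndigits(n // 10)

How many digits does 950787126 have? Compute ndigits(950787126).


ndigits(950787126) = 1 + ndigits(95078712)
ndigits(95078712) = 1 + ndigits(9507871)
ndigits(9507871) = 1 + ndigits(950787)
ndigits(950787) = 1 + ndigits(95078)
ndigits(95078) = 1 + ndigits(9507)
ndigits(9507) = 1 + ndigits(950)
ndigits(950) = 1 + ndigits(95)
ndigits(95) = 1 + ndigits(9)
ndigits(9) = 1  (base case: 9 < 10)
Unwinding: 1 + 1 + 1 + 1 + 1 + 1 + 1 + 1 + 1 = 9

9


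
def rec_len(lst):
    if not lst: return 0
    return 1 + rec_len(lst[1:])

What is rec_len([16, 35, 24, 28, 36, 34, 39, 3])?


rec_len([16, 35, 24, 28, 36, 34, 39, 3]) = 1 + rec_len([35, 24, 28, 36, 34, 39, 3])
rec_len([35, 24, 28, 36, 34, 39, 3]) = 1 + rec_len([24, 28, 36, 34, 39, 3])
rec_len([24, 28, 36, 34, 39, 3]) = 1 + rec_len([28, 36, 34, 39, 3])
rec_len([28, 36, 34, 39, 3]) = 1 + rec_len([36, 34, 39, 3])
rec_len([36, 34, 39, 3]) = 1 + rec_len([34, 39, 3])
rec_len([34, 39, 3]) = 1 + rec_len([39, 3])
rec_len([39, 3]) = 1 + rec_len([3])
rec_len([3]) = 1 + rec_len([])
rec_len([]) = 0  (base case)
Unwinding: 1 + 1 + 1 + 1 + 1 + 1 + 1 + 1 + 0 = 8

8


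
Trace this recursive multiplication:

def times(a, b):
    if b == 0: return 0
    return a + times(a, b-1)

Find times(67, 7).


times(67, 7) = 67 + times(67, 6)
times(67, 6) = 67 + times(67, 5)
times(67, 5) = 67 + times(67, 4)
times(67, 4) = 67 + times(67, 3)
times(67, 3) = 67 + times(67, 2)
times(67, 2) = 67 + times(67, 1)
times(67, 1) = 67 + times(67, 0)
times(67, 0) = 0  (base case)
Total: 67 + 67 + 67 + 67 + 67 + 67 + 67 + 0 = 469

469


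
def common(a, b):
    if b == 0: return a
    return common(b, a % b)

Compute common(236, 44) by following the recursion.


common(236, 44) = common(44, 16)
common(44, 16) = common(16, 12)
common(16, 12) = common(12, 4)
common(12, 4) = common(4, 0)
common(4, 0) = 4  (base case)

4


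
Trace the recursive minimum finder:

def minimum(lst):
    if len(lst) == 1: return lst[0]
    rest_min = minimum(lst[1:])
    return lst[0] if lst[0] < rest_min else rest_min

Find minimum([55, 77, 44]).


minimum([55, 77, 44]): compare 55 with minimum([77, 44])
minimum([77, 44]): compare 77 with minimum([44])
minimum([44]) = 44  (base case)
Compare 77 with 44 -> 44
Compare 55 with 44 -> 44

44


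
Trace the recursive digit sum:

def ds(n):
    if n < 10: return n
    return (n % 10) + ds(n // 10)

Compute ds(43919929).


ds(43919929) = 9 + ds(4391992)
ds(4391992) = 2 + ds(439199)
ds(439199) = 9 + ds(43919)
ds(43919) = 9 + ds(4391)
ds(4391) = 1 + ds(439)
ds(439) = 9 + ds(43)
ds(43) = 3 + ds(4)
ds(4) = 4  (base case)
Total: 9 + 2 + 9 + 9 + 1 + 9 + 3 + 4 = 46

46


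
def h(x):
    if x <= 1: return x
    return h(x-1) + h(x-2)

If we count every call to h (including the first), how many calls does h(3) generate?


Let C(n) = total calls for h(n)
C(0) = 1, C(1) = 1
C(2) = 1 + C(1) + C(0) = 1 + 1 + 1 = 3
C(3) = 1 + C(2) + C(1) = 1 + 3 + 1 = 5

5


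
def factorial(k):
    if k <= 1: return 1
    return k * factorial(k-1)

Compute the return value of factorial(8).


factorial(8)
= 8 * factorial(7)
= 8 * 7 * factorial(6)
= 8 * 7 * 6 * factorial(5)
= 8 * 7 * 6 * 5 * factorial(4)
= 8 * 7 * 6 * 5 * 4 * factorial(3)
= 8 * 7 * 6 * 5 * 4 * 3 * factorial(2)
= 8 * 7 * 6 * 5 * 4 * 3 * 2 * factorial(1)
= 8 * 7 * 6 * 5 * 4 * 3 * 2 * 1
= 40320

40320


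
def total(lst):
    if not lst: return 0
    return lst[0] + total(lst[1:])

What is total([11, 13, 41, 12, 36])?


total([11, 13, 41, 12, 36]) = 11 + total([13, 41, 12, 36])
total([13, 41, 12, 36]) = 13 + total([41, 12, 36])
total([41, 12, 36]) = 41 + total([12, 36])
total([12, 36]) = 12 + total([36])
total([36]) = 36 + total([])
total([]) = 0  (base case)
Total: 11 + 13 + 41 + 12 + 36 + 0 = 113

113


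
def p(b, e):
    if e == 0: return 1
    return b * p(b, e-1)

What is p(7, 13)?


p(7, 13)
= 7 * p(7, 12)
= 7 * 7 * p(7, 11)
= 7 * 7 * 7 * p(7, 10)
= 7 * 7 * 7 * 7 * p(7, 9)
= 7 * 7 * 7 * 7 * 7 * p(7, 8)
= 7 * 7 * 7 * 7 * 7 * 7 * p(7, 7)
= 7 * 7 * 7 * 7 * 7 * 7 * 7 * p(7, 6)
= 7 * 7 * 7 * 7 * 7 * 7 * 7 * 7 * p(7, 5)
= 7 * 7 * 7 * 7 * 7 * 7 * 7 * 7 * 7 * p(7, 4)
= 7 * 7 * 7 * 7 * 7 * 7 * 7 * 7 * 7 * 7 * p(7, 3)
= 7 * 7 * 7 * 7 * 7 * 7 * 7 * 7 * 7 * 7 * 7 * p(7, 2)
= 7 * 7 * 7 * 7 * 7 * 7 * 7 * 7 * 7 * 7 * 7 * 7 * p(7, 1)
= 7 * 7 * 7 * 7 * 7 * 7 * 7 * 7 * 7 * 7 * 7 * 7 * 7 * p(7, 0)
= 7 * 7 * 7 * 7 * 7 * 7 * 7 * 7 * 7 * 7 * 7 * 7 * 7 * 1
= 96889010407

96889010407


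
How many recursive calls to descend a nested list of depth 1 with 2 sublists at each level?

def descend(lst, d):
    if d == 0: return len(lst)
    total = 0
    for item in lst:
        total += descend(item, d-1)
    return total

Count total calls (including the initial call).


At depth 0 (root): 1 call
At depth 1: each of 1 parents calls descend on 2 children = 2 calls
Total: 1 + 2 = 3

3


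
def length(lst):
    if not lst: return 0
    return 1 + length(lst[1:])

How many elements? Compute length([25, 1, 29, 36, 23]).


length([25, 1, 29, 36, 23]) = 1 + length([1, 29, 36, 23])
length([1, 29, 36, 23]) = 1 + length([29, 36, 23])
length([29, 36, 23]) = 1 + length([36, 23])
length([36, 23]) = 1 + length([23])
length([23]) = 1 + length([])
length([]) = 0  (base case)
Unwinding: 1 + 1 + 1 + 1 + 1 + 0 = 5

5


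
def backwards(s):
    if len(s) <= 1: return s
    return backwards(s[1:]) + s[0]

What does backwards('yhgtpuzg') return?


backwards('yhgtpuzg') = backwards('hgtpuzg') + 'y'
backwards('hgtpuzg') = backwards('gtpuzg') + 'h'
backwards('gtpuzg') = backwards('tpuzg') + 'g'
backwards('tpuzg') = backwards('puzg') + 't'
backwards('puzg') = backwards('uzg') + 'p'
backwards('uzg') = backwards('zg') + 'u'
backwards('zg') = backwards('g') + 'z'
backwards('g') = 'g'  (base case)
Concatenating: 'g' + 'z' + 'u' + 'p' + 't' + 'g' + 'h' + 'y' = 'gzuptghy'

gzuptghy


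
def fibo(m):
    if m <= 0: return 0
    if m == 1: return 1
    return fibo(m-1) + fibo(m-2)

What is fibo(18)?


Computing fibo(18) bottom-up:
fibo(0) = 0
fibo(1) = 1
fibo(2) = fibo(1) + fibo(0) = 1 + 0 = 1
fibo(3) = fibo(2) + fibo(1) = 1 + 1 = 2
fibo(4) = fibo(3) + fibo(2) = 2 + 1 = 3
fibo(5) = fibo(4) + fibo(3) = 3 + 2 = 5
fibo(6) = fibo(5) + fibo(4) = 5 + 3 = 8
fibo(7) = fibo(6) + fibo(5) = 8 + 5 = 13
fibo(8) = fibo(7) + fibo(6) = 13 + 8 = 21
fibo(9) = fibo(8) + fibo(7) = 21 + 13 = 34
fibo(10) = fibo(9) + fibo(8) = 34 + 21 = 55
fibo(11) = fibo(10) + fibo(9) = 55 + 34 = 89
fibo(12) = fibo(11) + fibo(10) = 89 + 55 = 144
fibo(13) = fibo(12) + fibo(11) = 144 + 89 = 233
fibo(14) = fibo(13) + fibo(12) = 233 + 144 = 377
fibo(15) = fibo(14) + fibo(13) = 377 + 233 = 610
fibo(16) = fibo(15) + fibo(14) = 610 + 377 = 987
fibo(17) = fibo(16) + fibo(15) = 987 + 610 = 1597
fibo(18) = fibo(17) + fibo(16) = 1597 + 987 = 2584

2584


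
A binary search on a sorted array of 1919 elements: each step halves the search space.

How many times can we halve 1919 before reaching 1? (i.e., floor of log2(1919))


1919 / 2 = 959
959 / 2 = 479
479 / 2 = 239
239 / 2 = 119
119 / 2 = 59
59 / 2 = 29
29 / 2 = 14
14 / 2 = 7
7 / 2 = 3
3 / 2 = 1
Reached 1 after 10 halvings

10


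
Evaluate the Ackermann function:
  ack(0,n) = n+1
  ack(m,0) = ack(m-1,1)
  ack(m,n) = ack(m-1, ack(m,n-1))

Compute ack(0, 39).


ack(0, 39) = 40
Result: ack(0, 39) = 40

40


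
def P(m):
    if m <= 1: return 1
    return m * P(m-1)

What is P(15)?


P(15)
= 15 * P(14)
= 15 * 14 * P(13)
= 15 * 14 * 13 * P(12)
= 15 * 14 * 13 * 12 * P(11)
= 15 * 14 * 13 * 12 * 11 * P(10)
= 15 * 14 * 13 * 12 * 11 * 10 * P(9)
= 15 * 14 * 13 * 12 * 11 * 10 * 9 * P(8)
= 15 * 14 * 13 * 12 * 11 * 10 * 9 * 8 * P(7)
= 15 * 14 * 13 * 12 * 11 * 10 * 9 * 8 * 7 * P(6)
= 15 * 14 * 13 * 12 * 11 * 10 * 9 * 8 * 7 * 6 * P(5)
= 15 * 14 * 13 * 12 * 11 * 10 * 9 * 8 * 7 * 6 * 5 * P(4)
= 15 * 14 * 13 * 12 * 11 * 10 * 9 * 8 * 7 * 6 * 5 * 4 * P(3)
= 15 * 14 * 13 * 12 * 11 * 10 * 9 * 8 * 7 * 6 * 5 * 4 * 3 * P(2)
= 15 * 14 * 13 * 12 * 11 * 10 * 9 * 8 * 7 * 6 * 5 * 4 * 3 * 2 * P(1)
= 15 * 14 * 13 * 12 * 11 * 10 * 9 * 8 * 7 * 6 * 5 * 4 * 3 * 2 * 1
= 1307674368000

1307674368000


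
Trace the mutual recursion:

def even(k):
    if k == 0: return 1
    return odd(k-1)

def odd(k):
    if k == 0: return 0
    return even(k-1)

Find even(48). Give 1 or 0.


even(48) = odd(47)
odd(47) = even(46)
even(46) = odd(45)
odd(45) = even(44)
even(44) = odd(43)
odd(43) = even(42)
even(42) = odd(41)
odd(41) = even(40)
even(40) = odd(39)
odd(39) = even(38)
even(38) = odd(37)
odd(37) = even(36)
even(36) = odd(35)
odd(35) = even(34)
even(34) = odd(33)
odd(33) = even(32)
even(32) = odd(31)
odd(31) = even(30)
even(30) = odd(29)
odd(29) = even(28)
even(28) = odd(27)
odd(27) = even(26)
even(26) = odd(25)
odd(25) = even(24)
even(24) = odd(23)
odd(23) = even(22)
even(22) = odd(21)
odd(21) = even(20)
even(20) = odd(19)
odd(19) = even(18)
even(18) = odd(17)
odd(17) = even(16)
even(16) = odd(15)
odd(15) = even(14)
even(14) = odd(13)
odd(13) = even(12)
even(12) = odd(11)
odd(11) = even(10)
even(10) = odd(9)
odd(9) = even(8)
even(8) = odd(7)
odd(7) = even(6)
even(6) = odd(5)
odd(5) = even(4)
even(4) = odd(3)
odd(3) = even(2)
even(2) = odd(1)
odd(1) = even(0)
even(0) = 1  (base case)
Result: 1

1


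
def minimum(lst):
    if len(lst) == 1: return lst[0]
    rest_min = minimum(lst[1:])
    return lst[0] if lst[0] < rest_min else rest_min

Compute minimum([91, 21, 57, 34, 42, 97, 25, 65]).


minimum([91, 21, 57, 34, 42, 97, 25, 65]): compare 91 with minimum([21, 57, 34, 42, 97, 25, 65])
minimum([21, 57, 34, 42, 97, 25, 65]): compare 21 with minimum([57, 34, 42, 97, 25, 65])
minimum([57, 34, 42, 97, 25, 65]): compare 57 with minimum([34, 42, 97, 25, 65])
minimum([34, 42, 97, 25, 65]): compare 34 with minimum([42, 97, 25, 65])
minimum([42, 97, 25, 65]): compare 42 with minimum([97, 25, 65])
minimum([97, 25, 65]): compare 97 with minimum([25, 65])
minimum([25, 65]): compare 25 with minimum([65])
minimum([65]) = 65  (base case)
Compare 25 with 65 -> 25
Compare 97 with 25 -> 25
Compare 42 with 25 -> 25
Compare 34 with 25 -> 25
Compare 57 with 25 -> 25
Compare 21 with 25 -> 21
Compare 91 with 21 -> 21

21


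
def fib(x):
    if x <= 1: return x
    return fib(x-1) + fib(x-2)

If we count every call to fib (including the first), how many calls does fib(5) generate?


Let C(n) = total calls for fib(n)
C(0) = 1, C(1) = 1
C(2) = 1 + C(1) + C(0) = 1 + 1 + 1 = 3
C(3) = 1 + C(2) + C(1) = 1 + 3 + 1 = 5
C(4) = 1 + C(3) + C(2) = 1 + 5 + 3 = 9
C(5) = 1 + C(4) + C(3) = 1 + 9 + 5 = 15

15


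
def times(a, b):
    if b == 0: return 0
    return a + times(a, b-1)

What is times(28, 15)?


times(28, 15) = 28 + times(28, 14)
times(28, 14) = 28 + times(28, 13)
times(28, 13) = 28 + times(28, 12)
times(28, 12) = 28 + times(28, 11)
times(28, 11) = 28 + times(28, 10)
times(28, 10) = 28 + times(28, 9)
times(28, 9) = 28 + times(28, 8)
times(28, 8) = 28 + times(28, 7)
times(28, 7) = 28 + times(28, 6)
times(28, 6) = 28 + times(28, 5)
times(28, 5) = 28 + times(28, 4)
times(28, 4) = 28 + times(28, 3)
times(28, 3) = 28 + times(28, 2)
times(28, 2) = 28 + times(28, 1)
times(28, 1) = 28 + times(28, 0)
times(28, 0) = 0  (base case)
Total: 28 + 28 + 28 + 28 + 28 + 28 + 28 + 28 + 28 + 28 + 28 + 28 + 28 + 28 + 28 + 0 = 420

420


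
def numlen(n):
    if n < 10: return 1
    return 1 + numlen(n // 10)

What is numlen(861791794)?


numlen(861791794) = 1 + numlen(86179179)
numlen(86179179) = 1 + numlen(8617917)
numlen(8617917) = 1 + numlen(861791)
numlen(861791) = 1 + numlen(86179)
numlen(86179) = 1 + numlen(8617)
numlen(8617) = 1 + numlen(861)
numlen(861) = 1 + numlen(86)
numlen(86) = 1 + numlen(8)
numlen(8) = 1  (base case: 8 < 10)
Unwinding: 1 + 1 + 1 + 1 + 1 + 1 + 1 + 1 + 1 = 9

9


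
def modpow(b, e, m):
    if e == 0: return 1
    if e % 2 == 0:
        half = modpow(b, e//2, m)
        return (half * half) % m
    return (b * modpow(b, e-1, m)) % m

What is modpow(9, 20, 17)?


modpow(9, 20, 17): e is even, compute modpow(9, 10, 17)
  modpow(9, 10, 17): e is even, compute modpow(9, 5, 17)
    modpow(9, 5, 17): e is odd, compute modpow(9, 4, 17)
      modpow(9, 4, 17): e is even, compute modpow(9, 2, 17)
        modpow(9, 2, 17): e is even, compute modpow(9, 1, 17)
          modpow(9, 1, 17): e is odd, compute modpow(9, 0, 17)
          modpow(9, 0, 17) = 1
          (9 * 1) % 17 = 9
        half=9, (9*9) % 17 = 13
      half=13, (13*13) % 17 = 16
    (9 * 16) % 17 = 8
  half=8, (8*8) % 17 = 13
half=13, (13*13) % 17 = 16

16


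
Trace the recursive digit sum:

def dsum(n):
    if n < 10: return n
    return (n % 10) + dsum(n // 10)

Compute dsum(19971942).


dsum(19971942) = 2 + dsum(1997194)
dsum(1997194) = 4 + dsum(199719)
dsum(199719) = 9 + dsum(19971)
dsum(19971) = 1 + dsum(1997)
dsum(1997) = 7 + dsum(199)
dsum(199) = 9 + dsum(19)
dsum(19) = 9 + dsum(1)
dsum(1) = 1  (base case)
Total: 2 + 4 + 9 + 1 + 7 + 9 + 9 + 1 = 42

42


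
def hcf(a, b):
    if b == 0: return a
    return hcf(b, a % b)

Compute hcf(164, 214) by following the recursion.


hcf(164, 214) = hcf(214, 164)
hcf(214, 164) = hcf(164, 50)
hcf(164, 50) = hcf(50, 14)
hcf(50, 14) = hcf(14, 8)
hcf(14, 8) = hcf(8, 6)
hcf(8, 6) = hcf(6, 2)
hcf(6, 2) = hcf(2, 0)
hcf(2, 0) = 2  (base case)

2


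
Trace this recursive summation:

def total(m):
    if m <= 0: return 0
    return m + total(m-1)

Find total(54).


total(54)
= 54 + 53 + 52 + 51 + 50 + 49 + 48 + 47 + 46 + 45 + 44 + 43 + 42 + 41 + 40 + 39 + 38 + 37 + 36 + 35 + 34 + 33 + 32 + 31 + 30 + 29 + 28 + 27 + 26 + 25 + 24 + 23 + 22 + 21 + 20 + 19 + 18 + 17 + 16 + 15 + 14 + 13 + 12 + 11 + 10 + 9 + 8 + 7 + 6 + 5 + 4 + 3 + 2 + 1 + total(0)
= 54 + 53 + 52 + 51 + 50 + 49 + 48 + 47 + 46 + 45 + 44 + 43 + 42 + 41 + 40 + 39 + 38 + 37 + 36 + 35 + 34 + 33 + 32 + 31 + 30 + 29 + 28 + 27 + 26 + 25 + 24 + 23 + 22 + 21 + 20 + 19 + 18 + 17 + 16 + 15 + 14 + 13 + 12 + 11 + 10 + 9 + 8 + 7 + 6 + 5 + 4 + 3 + 2 + 1 + 0
= 1485

1485


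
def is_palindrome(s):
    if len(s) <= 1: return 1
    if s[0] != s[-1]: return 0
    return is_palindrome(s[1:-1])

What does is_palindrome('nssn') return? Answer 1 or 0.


is_palindrome('nssn'): s[0]='n' == s[-1]='n' -> check is_palindrome('ss')
is_palindrome('ss'): s[0]='s' == s[-1]='s' -> check is_palindrome('')
is_palindrome(''): len <= 1 -> return 1  (base case)
Result: 1 (palindrome)

1


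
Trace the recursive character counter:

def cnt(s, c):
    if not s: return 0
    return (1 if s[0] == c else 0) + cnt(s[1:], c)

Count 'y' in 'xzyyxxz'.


s[0]='x' != 'y' -> 0
s[0]='z' != 'y' -> 0
s[0]='y' == 'y' -> 1
s[0]='y' == 'y' -> 1
s[0]='x' != 'y' -> 0
s[0]='x' != 'y' -> 0
s[0]='z' != 'y' -> 0
Sum: 0 + 0 + 1 + 1 + 0 + 0 + 0 = 2

2


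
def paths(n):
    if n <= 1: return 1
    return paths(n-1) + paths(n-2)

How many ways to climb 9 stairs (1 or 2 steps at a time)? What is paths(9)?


Building up from base cases:
paths(0) = 1
paths(1) = 1
paths(2) = paths(1) + paths(0) = 1 + 1 = 2
paths(3) = paths(2) + paths(1) = 2 + 1 = 3
paths(4) = paths(3) + paths(2) = 3 + 2 = 5
paths(5) = paths(4) + paths(3) = 5 + 3 = 8
paths(6) = paths(5) + paths(4) = 8 + 5 = 13
paths(7) = paths(6) + paths(5) = 13 + 8 = 21
paths(8) = paths(7) + paths(6) = 21 + 13 = 34
paths(9) = paths(8) + paths(7) = 34 + 21 = 55

55
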